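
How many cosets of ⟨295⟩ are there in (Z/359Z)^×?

1

Since 295 ∈ (Z/359Z)^×, its order divides φ(359) = 359 − 1 = 358 = 2 · 179.
Divisors of 358: 1, 2, 179, 358.
Check 295^d mod 359 for each divisor in increasing order:
295^1 ≡ 295 (mod 359)
295^2 ≡ 147 (mod 359)
295^179 ≡ 358 (mod 359)
295^358 ≡ 1 (mod 359) ✓
The order of 295 is 358, so the subgroup it generates has 358 elements.
Index = |(Z/359Z)^×| / |⟨295⟩| = 358 / 358 = 1.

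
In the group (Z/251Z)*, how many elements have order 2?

φ(251) = 251 − 1 = 250 = 2 · 5^3.
In a cyclic group of order 250, there are φ(d) elements of order d for each divisor d of 250, and zero for non-divisors.
2 | 250, and φ(2) = 2 − 1 = 1.

1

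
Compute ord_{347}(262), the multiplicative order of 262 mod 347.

346

By Lagrange's theorem, ord_347(262) divides φ(347) = 347 − 1 = 346 = 2 · 173.
Divisors of 346: 1, 2, 173, 346.
Test each divisor d:
262^1 ≡ 262
262^2 ≡ 285
262^173 ≡ 346
262^346 ≡ 1
So ord_347(262) = 346.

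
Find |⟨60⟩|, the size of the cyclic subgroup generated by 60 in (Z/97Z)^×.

ord(60) | φ(97) = 97 − 1 = 96 = 2^5 · 3.
Divisors of 96: 1, 2, 3, 4, 6, 8, 12, 16, 24, 32, 48, 96.
Compute 60^d (mod 97) for the divisors d until we hit 1:
60^1 ≡ 60 (mod 97)
60^2 ≡ 11 (mod 97)
60^3 ≡ 78 (mod 97)
60^4 ≡ 24 (mod 97)
60^6 ≡ 70 (mod 97)
60^8 ≡ 91 (mod 97)
60^12 ≡ 50 (mod 97)
60^16 ≡ 36 (mod 97)
60^24 ≡ 75 (mod 97)
60^32 ≡ 35 (mod 97)
60^48 ≡ 96 (mod 97)
60^96 ≡ 1 (mod 97) ✓
Hence ord(60) = 96.

96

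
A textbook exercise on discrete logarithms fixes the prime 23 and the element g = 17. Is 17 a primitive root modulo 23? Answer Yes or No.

Yes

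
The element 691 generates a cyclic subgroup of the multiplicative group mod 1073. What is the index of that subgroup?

8

ord(691) | φ(1073) = φ(29·37) = (29−1)·(37−1) = 28·36 = 1008 = 2^4 · 3^2 · 7.
Divisors of 1008: 1, 2, 3, 4, 6, 7, 8, 9, 12, 14, 16, 18, 21, 24, 28, 36, 42, 48, 56, 63, 72, 84, 112, 126, 144, 168, 252, 336, 504, 1008.
Check 691^d mod 1073 for each divisor in increasing order:
691^1 ≡ 691 (mod 1073)
691^2 ≡ 1069 (mod 1073)
691^3 ≡ 455 (mod 1073)
691^4 ≡ 16 (mod 1073)
691^6 ≡ 1009 (mod 1073)
691^7 ≡ 842 (mod 1073)
691^8 ≡ 256 (mod 1073)
691^9 ≡ 924 (mod 1073)
691^12 ≡ 877 (mod 1073)
691^14 ≡ 784 (mod 1073)
691^16 ≡ 83 (mod 1073)
691^18 ≡ 741 (mod 1073)
691^21 ≡ 233 (mod 1073)
691^24 ≡ 861 (mod 1073)
691^28 ≡ 900 (mod 1073)
691^36 ≡ 778 (mod 1073)
691^42 ≡ 639 (mod 1073)
691^48 ≡ 951 (mod 1073)
691^56 ≡ 958 (mod 1073)
691^63 ≡ 813 (mod 1073)
691^72 ≡ 112 (mod 1073)
691^84 ≡ 581 (mod 1073)
691^112 ≡ 349 (mod 1073)
691^126 ≡ 1 (mod 1073) ✓
Thus |⟨691⟩| = ord(691) = 126.
Index = |(Z/1073Z)^×| / |⟨691⟩| = 1008 / 126 = 8.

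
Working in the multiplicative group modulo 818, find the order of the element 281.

204

Since 281 ∈ (Z/818Z)^×, its order divides φ(818) = φ(2)·φ(409) = 1·408 = 408 = 2^3 · 3 · 17.
Divisors of 408: 1, 2, 3, 4, 6, 8, 12, 17, 24, 34, 51, 68, 102, 136, 204, 408.
Evaluate successive powers at the divisors of 408:
281^1 ≡ 281
281^2 ≡ 433
281^3 ≡ 609
281^4 ≡ 167
281^6 ≡ 327
281^8 ≡ 77
281^12 ≡ 589
281^17 ≡ 601
281^24 ≡ 89
281^34 ≡ 463
281^51 ≡ 143
281^68 ≡ 53
281^102 ≡ 817
281^136 ≡ 355
281^204 ≡ 1
Hence ord(281) = 204.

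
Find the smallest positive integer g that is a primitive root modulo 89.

3

φ(89) = 89 − 1 = 88 = 2^3 · 11.
Test candidates g = 2, 3, … against the prime factors q ∈ {2, 11} of φ(89): g is a generator iff g^(88/q) ≢ 1 for every such q.
g = 2: 2^44 ≡ 1 — hits 1, so not a primitive root.
g = 3: 3^44 ≡ 88; 3^8 ≡ 64 — none is 1, so 3 is a primitive root.
The smallest primitive root modulo 89 is 3.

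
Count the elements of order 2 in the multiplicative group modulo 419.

1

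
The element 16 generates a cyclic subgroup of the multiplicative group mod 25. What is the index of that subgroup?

4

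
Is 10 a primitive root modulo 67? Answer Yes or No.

No

φ(67) = 67 − 1 = 66 = 2 · 3 · 11.
An element g generates (Z/67Z)^× iff g^(66/q) ≢ 1 (mod 67) for each prime q ∈ {2, 3, 11}.
10^33 ≡ 1 (mod 67)  [q = 2: ≡ 1 ✗]
10^22 ≡ 37 (mod 67)  [q = 3: ≢ 1 ✓]
10^6 ≡ 25 (mod 67)  [q = 11: ≢ 1 ✓]
10^33 ≡ 1 shows ord(10) | 33, strictly less than φ(67); not a primitive root.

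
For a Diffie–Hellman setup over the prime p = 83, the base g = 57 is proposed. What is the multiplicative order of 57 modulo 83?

82

The order of 57 must divide φ(83) = 83 − 1 = 82 = 2 · 41.
Divisors of 82: 1, 2, 41, 82.
Compute 57^d (mod 83) for the divisors d until we hit 1:
57^1 ≡ 57
57^2 ≡ 12
57^41 ≡ 82
57^82 ≡ 1
Therefore the multiplicative order of 57 modulo 83 is 82.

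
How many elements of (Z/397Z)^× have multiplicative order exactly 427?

0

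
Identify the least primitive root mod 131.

φ(131) = 131 − 1 = 130 = 2 · 5 · 13.
Test candidates g = 2, 3, … against the prime factors q ∈ {2, 5, 13} of φ(131): g is a generator iff g^(130/q) ≢ 1 for every such q.
g = 2: 2^65 ≡ 130; 2^26 ≡ 53; 2^10 ≡ 107 — none is 1, so 2 is a primitive root.
Hence the least primitive root of 131 is 2.

2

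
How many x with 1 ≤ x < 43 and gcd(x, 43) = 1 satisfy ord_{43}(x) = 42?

12

φ(43) = 43 − 1 = 42 = 2 · 3 · 7.
Since (Z/43Z)^× is cyclic of order 42, the number of elements of order d is φ(d) when d | 42 and 0 otherwise.
42 = 2 · 3 · 7 divides 42, and φ(42) = 12.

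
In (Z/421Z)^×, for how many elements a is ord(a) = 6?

φ(421) = 421 − 1 = 420 = 2^2 · 3 · 5 · 7.
(Z/421Z)^× is cyclic (|G| = 420); a cyclic group of order m has exactly φ(d) elements of each order d | m, and none otherwise.
6 = 2 · 3 divides 420, and φ(6) = 2.

2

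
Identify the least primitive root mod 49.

3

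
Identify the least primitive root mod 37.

φ(37) = 37 − 1 = 36 = 2^2 · 3^2.
g is a primitive root iff g^(36/q) ≢ 1 (mod 37) for each prime q ∈ {2, 3}.
g = 2: 2^18 ≡ 36; 2^12 ≡ 26 — none is 1, so 2 is a primitive root.
Hence the least primitive root of 37 is 2.

2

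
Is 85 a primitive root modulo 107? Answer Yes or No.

No

φ(107) = 107 − 1 = 106 = 2 · 53.
Test 85^(106/q) mod 107 for each prime factor q of 106:
85^53 ≡ 1 (mod 107)  [q = 2: ≡ 1 ✗]
85^2 ≡ 56 (mod 107)  [q = 53: ≢ 1 ✓]
The check at q = 2 fails, so 85 generates a proper subgroup.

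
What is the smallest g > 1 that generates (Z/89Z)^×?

3

φ(89) = 89 − 1 = 88 = 2^3 · 11.
g is a primitive root iff g^(88/q) ≢ 1 (mod 89) for each prime q ∈ {2, 11}.
g = 2: 2^44 ≡ 1 — hits 1, so not a primitive root.
g = 3: 3^44 ≡ 88; 3^8 ≡ 64 — none is 1, so 3 is a primitive root.
The smallest primitive root modulo 89 is 3.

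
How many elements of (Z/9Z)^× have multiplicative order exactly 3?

φ(9) = φ(3^2) = 3·(3−1) = 6 = 2 · 3.
In a cyclic group of order 6, there are φ(d) elements of order d for each divisor d of 6, and zero for non-divisors.
3 | 6, and φ(3) = 3 − 1 = 2.

2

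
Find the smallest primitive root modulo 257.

3

φ(257) = 257 − 1 = 256 = 2^8.
g is a primitive root iff g^(256/q) ≢ 1 (mod 257) for each prime q ∈ {2}.
g = 2: 2^128 ≡ 1 — hits 1, so not a primitive root.
g = 3: 3^128 ≡ 256 — none is 1, so 3 is a primitive root.
The smallest primitive root modulo 257 is 3.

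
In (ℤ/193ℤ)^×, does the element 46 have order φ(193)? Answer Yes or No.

φ(193) = 193 − 1 = 192 = 2^6 · 3.
46 is a primitive root mod 193 iff 46^(φ(193)/q) ≢ 1 for every prime q | φ(193), i.e. q ∈ {2, 3}.
46^96 ≡ 1 (mod 193)  [q = 2: ≡ 1 ✗]
46^64 ≡ 84 (mod 193)  [q = 3: ≢ 1 ✓]
The check at q = 2 fails, so 46 generates a proper subgroup.

No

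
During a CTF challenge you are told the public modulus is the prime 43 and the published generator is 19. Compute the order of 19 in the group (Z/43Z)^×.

By Lagrange's theorem, ord_43(19) divides φ(43) = 43 − 1 = 42 = 2 · 3 · 7.
Divisors of 42: 1, 2, 3, 6, 7, 14, 21, 42.
Compute 19^d (mod 43) for the divisors d until we hit 1:
19^1 ≡ 19 (mod 43)
19^2 ≡ 17 (mod 43)
19^3 ≡ 22 (mod 43)
19^6 ≡ 11 (mod 43)
19^7 ≡ 37 (mod 43)
19^14 ≡ 36 (mod 43)
19^21 ≡ 42 (mod 43)
19^42 ≡ 1 (mod 43) ✓
The smallest such exponent is 42, so the order of 19 is 42.

42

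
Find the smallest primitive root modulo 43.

φ(43) = 43 − 1 = 42 = 2 · 3 · 7.
Test candidates g = 2, 3, … against the prime factors q ∈ {2, 3, 7} of φ(43): g is a generator iff g^(42/q) ≢ 1 for every such q.
g = 2: 2^21 ≡ 42; 2^14 ≡ 1 — hits 1, so not a primitive root.
g = 3: 3^21 ≡ 42; 3^14 ≡ 36; 3^6 ≡ 41 — none is 1, so 3 is a primitive root.
So 3 is the smallest generator of (Z/43Z)^×.

3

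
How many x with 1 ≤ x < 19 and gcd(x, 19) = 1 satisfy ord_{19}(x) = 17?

φ(19) = 19 − 1 = 18 = 2 · 3^2.
In a cyclic group of order 18, there are φ(d) elements of order d for each divisor d of 18, and zero for non-divisors.
Here 18 is not a multiple of 17, so there are no elements of order 17.

0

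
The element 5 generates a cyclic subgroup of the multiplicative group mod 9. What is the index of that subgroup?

Since 5 ∈ (Z/9Z)^×, its order divides φ(9) = φ(3^2) = 3·(3−1) = 6 = 2 · 3.
Divisors of 6: 1, 2, 3, 6.
Evaluate successive powers at the divisors of 6:
5^1 ≡ 5
5^2 ≡ 7
5^3 ≡ 8
5^6 ≡ 1
The order of 5 is 6, so the subgroup it generates has 6 elements.
The index is φ(9) / ord(5) = 6 / 6 = 1.

1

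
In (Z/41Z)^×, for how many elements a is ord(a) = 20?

φ(41) = 41 − 1 = 40 = 2^3 · 5.
(Z/41Z)^× is cyclic (|G| = 40); a cyclic group of order m has exactly φ(d) elements of each order d | m, and none otherwise.
20 = 2^2 · 5 divides 40, and φ(20) = 8.

8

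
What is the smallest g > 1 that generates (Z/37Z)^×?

φ(37) = 37 − 1 = 36 = 2^2 · 3^2.
Test candidates g = 2, 3, … against the prime factors q ∈ {2, 3} of φ(37): g is a generator iff g^(36/q) ≢ 1 for every such q.
g = 2: 2^18 ≡ 36; 2^12 ≡ 26 — none is 1, so 2 is a primitive root.
Hence the least primitive root of 37 is 2.

2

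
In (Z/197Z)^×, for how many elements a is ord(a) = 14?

6

φ(197) = 197 − 1 = 196 = 2^2 · 7^2.
In a cyclic group of order 196, there are φ(d) elements of order d for each divisor d of 196, and zero for non-divisors.
14 = 2 · 7 divides 196, and φ(14) = 6.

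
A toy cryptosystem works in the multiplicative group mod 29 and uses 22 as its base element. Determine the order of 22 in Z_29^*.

14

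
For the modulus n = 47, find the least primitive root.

φ(47) = 47 − 1 = 46 = 2 · 23.
Test candidates g = 2, 3, … against the prime factors q ∈ {2, 23} of φ(47): g is a generator iff g^(46/q) ≢ 1 for every such q.
g = 2: 2^23 ≡ 1 — hits 1, so not a primitive root.
g = 3: 3^23 ≡ 1 — hits 1, so not a primitive root.
g = 4: 4^23 ≡ 1 — hits 1, so not a primitive root.
g = 5: 5^23 ≡ 46; 5^2 ≡ 25 — none is 1, so 5 is a primitive root.
So 5 is the smallest generator of (Z/47Z)^×.

5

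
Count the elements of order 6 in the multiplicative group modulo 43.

2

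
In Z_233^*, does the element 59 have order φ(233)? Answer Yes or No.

Yes

φ(233) = 233 − 1 = 232 = 2^3 · 29.
It suffices to check that the order of 59 is not a proper divisor of 232: compute 59^(232/q) for q ∈ {2, 29}.
59^116 ≡ 232 (mod 233)  [q = 2: ≢ 1 ✓]
59^8 ≡ 204 (mod 233)  [q = 29: ≢ 1 ✓]
Every test exponent gives a nontrivial residue, hence 59 generates the full group.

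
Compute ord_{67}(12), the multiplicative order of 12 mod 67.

The order of 12 must divide φ(67) = 67 − 1 = 66 = 2 · 3 · 11.
Divisors of 66: 1, 2, 3, 6, 11, 22, 33, 66.
Evaluate successive powers at the divisors of 66:
12^1 ≡ 12 (mod 67)
12^2 ≡ 10 (mod 67)
12^3 ≡ 53 (mod 67)
12^6 ≡ 62 (mod 67)
12^11 ≡ 30 (mod 67)
12^22 ≡ 29 (mod 67)
12^33 ≡ 66 (mod 67)
12^66 ≡ 1 (mod 67) ✓
Hence ord(12) = 66.

66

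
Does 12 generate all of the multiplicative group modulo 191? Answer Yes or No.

No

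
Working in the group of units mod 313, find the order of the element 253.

312

By Lagrange's theorem, ord_313(253) divides φ(313) = 313 − 1 = 312 = 2^3 · 3 · 13.
Divisors of 312: 1, 2, 3, 4, 6, 8, 12, 13, 24, 26, 39, 52, 78, 104, 156, 312.
Check 253^d mod 313 for each divisor in increasing order:
253^1 ≡ 253 (mod 313)
253^2 ≡ 157 (mod 313)
253^3 ≡ 283 (mod 313)
253^4 ≡ 235 (mod 313)
253^6 ≡ 274 (mod 313)
253^8 ≡ 137 (mod 313)
253^12 ≡ 269 (mod 313)
253^13 ≡ 136 (mod 313)
253^24 ≡ 58 (mod 313)
253^26 ≡ 29 (mod 313)
253^39 ≡ 188 (mod 313)
253^52 ≡ 215 (mod 313)
253^78 ≡ 288 (mod 313)
253^104 ≡ 214 (mod 313)
253^156 ≡ 312 (mod 313)
253^312 ≡ 1 (mod 313) ✓
So ord_313(253) = 312.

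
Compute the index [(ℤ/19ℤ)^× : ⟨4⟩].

2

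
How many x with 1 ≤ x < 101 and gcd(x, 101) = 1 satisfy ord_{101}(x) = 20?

φ(101) = 101 − 1 = 100 = 2^2 · 5^2.
In a cyclic group of order 100, there are φ(d) elements of order d for each divisor d of 100, and zero for non-divisors.
20 = 2^2 · 5 divides 100, and φ(20) = 8.

8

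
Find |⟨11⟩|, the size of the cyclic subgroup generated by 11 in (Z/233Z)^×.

232

The order of 11 must divide φ(233) = 233 − 1 = 232 = 2^3 · 29.
Divisors of 232: 1, 2, 4, 8, 29, 58, 116, 232.
Compute 11^d (mod 233) for the divisors d until we hit 1:
11^1 ≡ 11 (mod 233)
11^2 ≡ 121 (mod 233)
11^4 ≡ 195 (mod 233)
11^8 ≡ 46 (mod 233)
11^29 ≡ 12 (mod 233)
11^58 ≡ 144 (mod 233)
11^116 ≡ 232 (mod 233)
11^232 ≡ 1 (mod 233) ✓
So ord_233(11) = 232.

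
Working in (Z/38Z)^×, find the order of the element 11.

3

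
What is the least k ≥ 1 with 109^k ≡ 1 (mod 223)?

ord(109) | φ(223) = 223 − 1 = 222 = 2 · 3 · 37.
Divisors of 222: 1, 2, 3, 6, 37, 74, 111, 222.
Test each divisor d:
109^1 ≡ 109 (mod 223)
109^2 ≡ 62 (mod 223)
109^3 ≡ 68 (mod 223)
109^6 ≡ 164 (mod 223)
109^37 ≡ 183 (mod 223)
109^74 ≡ 39 (mod 223)
109^111 ≡ 1 (mod 223) ✓
Hence ord(109) = 111.

111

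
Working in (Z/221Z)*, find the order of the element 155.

8

The order of 155 must divide φ(221) = φ(13·17) = (13−1)·(17−1) = 12·16 = 192 = 2^6 · 3.
Divisors of 192: 1, 2, 3, 4, 6, 8, 12, 16, 24, 32, 48, 64, 96, 192.
Evaluate successive powers at the divisors of 192:
155^1 ≡ 155
155^2 ≡ 157
155^3 ≡ 25
155^4 ≡ 118
155^6 ≡ 183
155^8 ≡ 1
Therefore the multiplicative order of 155 modulo 221 is 8.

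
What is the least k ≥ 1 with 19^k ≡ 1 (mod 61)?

30

Since 19 ∈ (Z/61Z)^×, its order divides φ(61) = 61 − 1 = 60 = 2^2 · 3 · 5.
Divisors of 60: 1, 2, 3, 4, 5, 6, 10, 12, 15, 20, 30, 60.
Compute 19^d (mod 61) for the divisors d until we hit 1:
19^1 ≡ 19 (mod 61)
19^2 ≡ 56 (mod 61)
19^3 ≡ 27 (mod 61)
19^4 ≡ 25 (mod 61)
19^5 ≡ 48 (mod 61)
19^6 ≡ 58 (mod 61)
19^10 ≡ 47 (mod 61)
19^12 ≡ 9 (mod 61)
19^15 ≡ 60 (mod 61)
19^20 ≡ 13 (mod 61)
19^30 ≡ 1 (mod 61) ✓
Therefore the multiplicative order of 19 modulo 61 is 30.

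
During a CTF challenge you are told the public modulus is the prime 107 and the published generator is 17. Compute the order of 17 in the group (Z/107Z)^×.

106

By Lagrange's theorem, ord_107(17) divides φ(107) = 107 − 1 = 106 = 2 · 53.
Divisors of 106: 1, 2, 53, 106.
Evaluate successive powers at the divisors of 106:
17^1 ≡ 17
17^2 ≡ 75
17^53 ≡ 106
17^106 ≡ 1
Therefore the multiplicative order of 17 modulo 107 is 106.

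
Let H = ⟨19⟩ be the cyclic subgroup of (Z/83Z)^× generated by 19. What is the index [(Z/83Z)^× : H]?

1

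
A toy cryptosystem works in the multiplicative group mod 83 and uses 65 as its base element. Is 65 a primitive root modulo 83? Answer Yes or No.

No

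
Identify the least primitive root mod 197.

2

φ(197) = 197 − 1 = 196 = 2^2 · 7^2.
Test candidates g = 2, 3, … against the prime factors q ∈ {2, 7} of φ(197): g is a generator iff g^(196/q) ≢ 1 for every such q.
g = 2: 2^98 ≡ 196; 2^28 ≡ 104 — none is 1, so 2 is a primitive root.
So 2 is the smallest generator of (Z/197Z)^×.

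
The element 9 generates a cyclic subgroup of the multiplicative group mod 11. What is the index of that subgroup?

ord(9) | φ(11) = 11 − 1 = 10 = 2 · 5.
Divisors of 10: 1, 2, 5, 10.
Check 9^d mod 11 for each divisor in increasing order:
9^1 ≡ 9 (mod 11)
9^2 ≡ 4 (mod 11)
9^5 ≡ 1 (mod 11) ✓
The order of 9 is 5, so the subgroup it generates has 5 elements.
Index = |(Z/11Z)^×| / |⟨9⟩| = 10 / 5 = 2.

2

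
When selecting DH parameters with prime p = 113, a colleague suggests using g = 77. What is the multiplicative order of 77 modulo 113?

56

ord(77) | φ(113) = 113 − 1 = 112 = 2^4 · 7.
Divisors of 112: 1, 2, 4, 7, 8, 14, 16, 28, 56, 112.
Evaluate successive powers at the divisors of 112:
77^1 ≡ 77 (mod 113)
77^2 ≡ 53 (mod 113)
77^4 ≡ 97 (mod 113)
77^7 ≡ 18 (mod 113)
77^8 ≡ 30 (mod 113)
77^14 ≡ 98 (mod 113)
77^16 ≡ 109 (mod 113)
77^28 ≡ 112 (mod 113)
77^56 ≡ 1 (mod 113) ✓
Hence ord(77) = 56.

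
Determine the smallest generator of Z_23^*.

5

φ(23) = 23 − 1 = 22 = 2 · 11.
g is a primitive root iff g^(22/q) ≢ 1 (mod 23) for each prime q ∈ {2, 11}.
g = 2: 2^11 ≡ 1 — hits 1, so not a primitive root.
g = 3: 3^11 ≡ 1 — hits 1, so not a primitive root.
g = 4: 4^11 ≡ 1 — hits 1, so not a primitive root.
g = 5: 5^11 ≡ 22; 5^2 ≡ 2 — none is 1, so 5 is a primitive root.
The smallest primitive root modulo 23 is 5.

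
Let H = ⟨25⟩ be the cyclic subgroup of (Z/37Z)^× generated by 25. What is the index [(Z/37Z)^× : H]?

2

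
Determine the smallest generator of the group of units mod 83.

φ(83) = 83 − 1 = 82 = 2 · 41.
g is a primitive root iff g^(82/q) ≢ 1 (mod 83) for each prime q ∈ {2, 41}.
g = 2: 2^41 ≡ 82; 2^2 ≡ 4 — none is 1, so 2 is a primitive root.
Hence the least primitive root of 83 is 2.

2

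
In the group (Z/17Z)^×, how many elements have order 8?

4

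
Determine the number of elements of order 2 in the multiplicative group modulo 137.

1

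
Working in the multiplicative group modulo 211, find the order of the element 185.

21

The order of 185 must divide φ(211) = 211 − 1 = 210 = 2 · 3 · 5 · 7.
Divisors of 210: 1, 2, 3, 5, 6, 7, 10, 14, 15, 21, 30, 35, 42, 70, 105, 210.
Check 185^d mod 211 for each divisor in increasing order:
185^1 ≡ 185 (mod 211)
185^2 ≡ 43 (mod 211)
185^3 ≡ 148 (mod 211)
185^5 ≡ 34 (mod 211)
185^6 ≡ 171 (mod 211)
185^7 ≡ 196 (mod 211)
185^10 ≡ 101 (mod 211)
185^14 ≡ 14 (mod 211)
185^15 ≡ 58 (mod 211)
185^21 ≡ 1 (mod 211) ✓
Therefore the multiplicative order of 185 modulo 211 is 21.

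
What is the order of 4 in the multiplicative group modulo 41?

Since 4 ∈ (Z/41Z)^×, its order divides φ(41) = 41 − 1 = 40 = 2^3 · 5.
Divisors of 40: 1, 2, 4, 5, 8, 10, 20, 40.
Test each divisor d:
4^1 ≡ 4
4^2 ≡ 16
4^4 ≡ 10
4^5 ≡ 40
4^8 ≡ 18
4^10 ≡ 1
Therefore the multiplicative order of 4 modulo 41 is 10.

10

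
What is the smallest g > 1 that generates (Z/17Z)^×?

3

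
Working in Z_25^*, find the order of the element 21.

5

The order of 21 must divide φ(25) = φ(5^2) = 5·(5−1) = 20 = 2^2 · 5.
Divisors of 20: 1, 2, 4, 5, 10, 20.
Compute 21^d (mod 25) for the divisors d until we hit 1:
21^1 ≡ 21 (mod 25)
21^2 ≡ 16 (mod 25)
21^4 ≡ 6 (mod 25)
21^5 ≡ 1 (mod 25) ✓
The smallest such exponent is 5, so the order of 21 is 5.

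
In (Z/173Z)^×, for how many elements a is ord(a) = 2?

1

φ(173) = 173 − 1 = 172 = 2^2 · 43.
(Z/173Z)^× is cyclic (|G| = 172); a cyclic group of order m has exactly φ(d) elements of each order d | m, and none otherwise.
2 | 172, and φ(2) = 2 − 1 = 1.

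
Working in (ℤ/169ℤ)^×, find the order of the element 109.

52

ord(109) | φ(169) = φ(13^2) = 13·(13−1) = 156 = 2^2 · 3 · 13.
Divisors of 156: 1, 2, 3, 4, 6, 12, 13, 26, 39, 52, 78, 156.
Compute 109^d (mod 169) for the divisors d until we hit 1:
109^1 ≡ 109 (mod 169)
109^2 ≡ 51 (mod 169)
109^3 ≡ 151 (mod 169)
109^4 ≡ 66 (mod 169)
109^6 ≡ 155 (mod 169)
109^12 ≡ 27 (mod 169)
109^13 ≡ 70 (mod 169)
109^26 ≡ 168 (mod 169)
109^39 ≡ 99 (mod 169)
109^52 ≡ 1 (mod 169) ✓
So ord_169(109) = 52.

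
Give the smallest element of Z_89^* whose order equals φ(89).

φ(89) = 89 − 1 = 88 = 2^3 · 11.
Test candidates g = 2, 3, … against the prime factors q ∈ {2, 11} of φ(89): g is a generator iff g^(88/q) ≢ 1 for every such q.
g = 2: 2^44 ≡ 1 — hits 1, so not a primitive root.
g = 3: 3^44 ≡ 88; 3^8 ≡ 64 — none is 1, so 3 is a primitive root.
So 3 is the smallest generator of (Z/89Z)^×.

3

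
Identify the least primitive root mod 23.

5

φ(23) = 23 − 1 = 22 = 2 · 11.
g is a primitive root iff g^(22/q) ≢ 1 (mod 23) for each prime q ∈ {2, 11}.
g = 2: 2^11 ≡ 1 — hits 1, so not a primitive root.
g = 3: 3^11 ≡ 1 — hits 1, so not a primitive root.
g = 4: 4^11 ≡ 1 — hits 1, so not a primitive root.
g = 5: 5^11 ≡ 22; 5^2 ≡ 2 — none is 1, so 5 is a primitive root.
The smallest primitive root modulo 23 is 5.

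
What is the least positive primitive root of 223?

φ(223) = 223 − 1 = 222 = 2 · 3 · 37.
Test candidates g = 2, 3, … against the prime factors q ∈ {2, 3, 37} of φ(223): g is a generator iff g^(222/q) ≢ 1 for every such q.
g = 2: 2^111 ≡ 1 — hits 1, so not a primitive root.
g = 3: 3^111 ≡ 222; 3^74 ≡ 183; 3^6 ≡ 60 — none is 1, so 3 is a primitive root.
So 3 is the smallest generator of (Z/223Z)^×.

3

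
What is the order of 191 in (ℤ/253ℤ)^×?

By Lagrange's theorem, ord_253(191) divides φ(253) = φ(11·23) = (11−1)·(23−1) = 10·22 = 220 = 2^2 · 5 · 11.
Divisors of 220: 1, 2, 4, 5, 10, 11, 20, 22, 44, 55, 110, 220.
Check 191^d mod 253 for each divisor in increasing order:
191^1 ≡ 191
191^2 ≡ 49
191^4 ≡ 124
191^5 ≡ 155
191^10 ≡ 243
191^11 ≡ 114
191^20 ≡ 100
191^22 ≡ 93
191^44 ≡ 47
191^55 ≡ 45
191^110 ≡ 1
Hence ord(191) = 110.

110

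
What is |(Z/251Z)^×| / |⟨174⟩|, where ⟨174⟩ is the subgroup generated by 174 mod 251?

2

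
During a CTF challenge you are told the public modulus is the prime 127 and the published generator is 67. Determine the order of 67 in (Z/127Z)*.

ord(67) | φ(127) = 127 − 1 = 126 = 2 · 3^2 · 7.
Divisors of 126: 1, 2, 3, 6, 7, 9, 14, 18, 21, 42, 63, 126.
Compute 67^d (mod 127) for the divisors d until we hit 1:
67^1 ≡ 67 (mod 127)
67^2 ≡ 44 (mod 127)
67^3 ≡ 27 (mod 127)
67^6 ≡ 94 (mod 127)
67^7 ≡ 75 (mod 127)
67^9 ≡ 125 (mod 127)
67^14 ≡ 37 (mod 127)
67^18 ≡ 4 (mod 127)
67^21 ≡ 108 (mod 127)
67^42 ≡ 107 (mod 127)
67^63 ≡ 126 (mod 127)
67^126 ≡ 1 (mod 127) ✓
Hence ord(67) = 126.

126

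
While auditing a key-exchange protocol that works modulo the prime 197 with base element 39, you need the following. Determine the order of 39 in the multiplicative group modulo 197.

98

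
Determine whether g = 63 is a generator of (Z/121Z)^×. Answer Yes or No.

Yes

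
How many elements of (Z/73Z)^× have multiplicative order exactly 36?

φ(73) = 73 − 1 = 72 = 2^3 · 3^2.
(Z/73Z)^× is cyclic (|G| = 72); a cyclic group of order m has exactly φ(d) elements of each order d | m, and none otherwise.
36 = 2^2 · 3^2 divides 72, and φ(36) = 12.

12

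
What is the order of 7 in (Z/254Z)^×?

The order of 7 must divide φ(254) = φ(2)·φ(127) = 1·126 = 126 = 2 · 3^2 · 7.
Divisors of 126: 1, 2, 3, 6, 7, 9, 14, 18, 21, 42, 63, 126.
Compute 7^d (mod 254) for the divisors d until we hit 1:
7^1 ≡ 7 (mod 254)
7^2 ≡ 49 (mod 254)
7^3 ≡ 89 (mod 254)
7^6 ≡ 47 (mod 254)
7^7 ≡ 75 (mod 254)
7^9 ≡ 119 (mod 254)
7^14 ≡ 37 (mod 254)
7^18 ≡ 191 (mod 254)
7^21 ≡ 235 (mod 254)
7^42 ≡ 107 (mod 254)
7^63 ≡ 253 (mod 254)
7^126 ≡ 1 (mod 254) ✓
The smallest such exponent is 126, so the order of 7 is 126.

126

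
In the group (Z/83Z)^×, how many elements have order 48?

φ(83) = 83 − 1 = 82 = 2 · 41.
(Z/83Z)^× is cyclic (|G| = 82); a cyclic group of order m has exactly φ(d) elements of each order d | m, and none otherwise.
Since 48 ∤ 82, the count is 0.

0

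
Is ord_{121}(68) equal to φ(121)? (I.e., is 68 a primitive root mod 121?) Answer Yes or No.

Yes

φ(121) = φ(11^2) = 11·(11−1) = 110 = 2 · 5 · 11.
An element g generates (Z/121Z)^× iff g^(110/q) ≢ 1 (mod 121) for each prime q ∈ {2, 5, 11}.
68^55 ≡ 120 (mod 121)  [q = 2: ≢ 1 ✓]
68^22 ≡ 81 (mod 121)  [q = 5: ≢ 1 ✓]
68^10 ≡ 23 (mod 121)  [q = 11: ≢ 1 ✓]
None equal 1, so ord_121(68) = 110: 68 is a primitive root.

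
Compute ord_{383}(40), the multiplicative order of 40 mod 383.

Since 40 ∈ (Z/383Z)^×, its order divides φ(383) = 383 − 1 = 382 = 2 · 191.
Divisors of 382: 1, 2, 191, 382.
Evaluate successive powers at the divisors of 382:
40^1 ≡ 40 (mod 383)
40^2 ≡ 68 (mod 383)
40^191 ≡ 382 (mod 383)
40^382 ≡ 1 (mod 383) ✓
Therefore the multiplicative order of 40 modulo 383 is 382.

382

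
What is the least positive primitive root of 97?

φ(97) = 97 − 1 = 96 = 2^5 · 3.
g is a primitive root iff g^(96/q) ≢ 1 (mod 97) for each prime q ∈ {2, 3}.
g = 2: 2^48 ≡ 1 — hits 1, so not a primitive root.
g = 3: 3^48 ≡ 1 — hits 1, so not a primitive root.
g = 4: 4^48 ≡ 1 — hits 1, so not a primitive root.
g = 5: 5^48 ≡ 96; 5^32 ≡ 35 — none is 1, so 5 is a primitive root.
So 5 is the smallest generator of (Z/97Z)^×.

5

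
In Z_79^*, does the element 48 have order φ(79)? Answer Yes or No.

φ(79) = 79 − 1 = 78 = 2 · 3 · 13.
Test 48^(78/q) mod 79 for each prime factor q of 78:
48^39 ≡ 78 (mod 79)  [q = 2: ≢ 1 ✓]
48^26 ≡ 55 (mod 79)  [q = 3: ≢ 1 ✓]
48^6 ≡ 64 (mod 79)  [q = 13: ≢ 1 ✓]
All checks pass, so 48 has order 78 and is a primitive root modulo 79.

Yes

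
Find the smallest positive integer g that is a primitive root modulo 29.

2

φ(29) = 29 − 1 = 28 = 2^2 · 7.
g is a primitive root iff g^(28/q) ≢ 1 (mod 29) for each prime q ∈ {2, 7}.
g = 2: 2^14 ≡ 28; 2^4 ≡ 16 — none is 1, so 2 is a primitive root.
Hence the least primitive root of 29 is 2.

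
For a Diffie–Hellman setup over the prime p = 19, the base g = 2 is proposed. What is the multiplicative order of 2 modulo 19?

ord(2) | φ(19) = 19 − 1 = 18 = 2 · 3^2.
Divisors of 18: 1, 2, 3, 6, 9, 18.
Compute 2^d (mod 19) for the divisors d until we hit 1:
2^1 ≡ 2
2^2 ≡ 4
2^3 ≡ 8
2^6 ≡ 7
2^9 ≡ 18
2^18 ≡ 1
So ord_19(2) = 18.

18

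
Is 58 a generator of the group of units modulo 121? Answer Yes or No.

φ(121) = φ(11^2) = 11·(11−1) = 110 = 2 · 5 · 11.
Test 58^(110/q) mod 121 for each prime factor q of 110:
58^55 ≡ 1 (mod 121)  [q = 2: ≡ 1 ✗]
58^22 ≡ 9 (mod 121)  [q = 5: ≢ 1 ✓]
58^10 ≡ 23 (mod 121)  [q = 11: ≢ 1 ✓]
The check at q = 2 fails, so 58 generates a proper subgroup.

No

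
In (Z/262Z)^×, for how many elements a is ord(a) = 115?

φ(262) = φ(2)·φ(131) = 1·130 = 130 = 2 · 5 · 13.
(Z/262Z)^× is cyclic (|G| = 130); a cyclic group of order m has exactly φ(d) elements of each order d | m, and none otherwise.
115 does not divide 130, so no element of (Z/262Z)^× has order 115.

0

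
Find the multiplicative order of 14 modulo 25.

The order of 14 must divide φ(25) = φ(5^2) = 5·(5−1) = 20 = 2^2 · 5.
Divisors of 20: 1, 2, 4, 5, 10, 20.
Evaluate successive powers at the divisors of 20:
14^1 ≡ 14
14^2 ≡ 21
14^4 ≡ 16
14^5 ≡ 24
14^10 ≡ 1
So ord_25(14) = 10.

10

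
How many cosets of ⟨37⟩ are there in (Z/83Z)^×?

2

By Lagrange's theorem, ord_83(37) divides φ(83) = 83 − 1 = 82 = 2 · 41.
Divisors of 82: 1, 2, 41, 82.
Compute 37^d (mod 83) for the divisors d until we hit 1:
37^1 ≡ 37 (mod 83)
37^2 ≡ 41 (mod 83)
37^41 ≡ 1 (mod 83) ✓
Thus |⟨37⟩| = ord(37) = 41.
The index is φ(83) / ord(37) = 82 / 41 = 2.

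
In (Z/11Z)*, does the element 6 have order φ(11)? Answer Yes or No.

Yes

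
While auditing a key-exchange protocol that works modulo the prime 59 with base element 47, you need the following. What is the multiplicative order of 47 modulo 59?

58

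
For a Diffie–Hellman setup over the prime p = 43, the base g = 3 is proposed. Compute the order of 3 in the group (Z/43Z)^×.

42

The order of 3 must divide φ(43) = 43 − 1 = 42 = 2 · 3 · 7.
Divisors of 42: 1, 2, 3, 6, 7, 14, 21, 42.
Test each divisor d:
3^1 ≡ 3
3^2 ≡ 9
3^3 ≡ 27
3^6 ≡ 41
3^7 ≡ 37
3^14 ≡ 36
3^21 ≡ 42
3^42 ≡ 1
Therefore the multiplicative order of 3 modulo 43 is 42.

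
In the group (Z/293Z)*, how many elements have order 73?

φ(293) = 293 − 1 = 292 = 2^2 · 73.
Since (Z/293Z)^× is cyclic of order 292, the number of elements of order d is φ(d) when d | 292 and 0 otherwise.
73 | 292, and φ(73) = 73 − 1 = 72.

72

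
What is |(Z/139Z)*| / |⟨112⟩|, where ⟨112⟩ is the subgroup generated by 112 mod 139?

6

By Lagrange's theorem, ord_139(112) divides φ(139) = 139 − 1 = 138 = 2 · 3 · 23.
Divisors of 138: 1, 2, 3, 6, 23, 46, 69, 138.
Compute 112^d (mod 139) for the divisors d until we hit 1:
112^1 ≡ 112
112^2 ≡ 34
112^3 ≡ 55
112^6 ≡ 106
112^23 ≡ 1
So ord_139(112) = 23, hence |⟨112⟩| = 23.
Index = |(Z/139Z)^×| / |⟨112⟩| = 138 / 23 = 6.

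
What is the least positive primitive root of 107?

φ(107) = 107 − 1 = 106 = 2 · 53.
Test candidates g = 2, 3, … against the prime factors q ∈ {2, 53} of φ(107): g is a generator iff g^(106/q) ≢ 1 for every such q.
g = 2: 2^53 ≡ 106; 2^2 ≡ 4 — none is 1, so 2 is a primitive root.
So 2 is the smallest generator of (Z/107Z)^×.

2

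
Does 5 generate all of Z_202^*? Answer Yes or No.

φ(202) = φ(2)·φ(101) = 1·100 = 100 = 2^2 · 5^2.
Test 5^(100/q) mod 202 for each prime factor q of 100:
5^50 ≡ 1 (mod 202)  [q = 2: ≡ 1 ✗]
5^20 ≡ 185 (mod 202)  [q = 5: ≢ 1 ✓]
The check at q = 2 fails, so 5 generates a proper subgroup.

No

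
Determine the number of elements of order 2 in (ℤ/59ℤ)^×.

φ(59) = 59 − 1 = 58 = 2 · 29.
In a cyclic group of order 58, there are φ(d) elements of order d for each divisor d of 58, and zero for non-divisors.
2 | 58, and φ(2) = 2 − 1 = 1.

1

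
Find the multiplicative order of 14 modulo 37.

Since 14 ∈ (Z/37Z)^×, its order divides φ(37) = 37 − 1 = 36 = 2^2 · 3^2.
Divisors of 36: 1, 2, 3, 4, 6, 9, 12, 18, 36.
Test each divisor d:
14^1 ≡ 14 (mod 37)
14^2 ≡ 11 (mod 37)
14^3 ≡ 6 (mod 37)
14^4 ≡ 10 (mod 37)
14^6 ≡ 36 (mod 37)
14^9 ≡ 31 (mod 37)
14^12 ≡ 1 (mod 37) ✓
So ord_37(14) = 12.

12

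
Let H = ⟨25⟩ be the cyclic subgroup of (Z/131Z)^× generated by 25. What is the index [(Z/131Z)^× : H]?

The order of 25 must divide φ(131) = 131 − 1 = 130 = 2 · 5 · 13.
Divisors of 130: 1, 2, 5, 10, 13, 26, 65, 130.
Evaluate successive powers at the divisors of 130:
25^1 ≡ 25 (mod 131)
25^2 ≡ 101 (mod 131)
25^5 ≡ 99 (mod 131)
25^10 ≡ 107 (mod 131)
25^13 ≡ 53 (mod 131)
25^26 ≡ 58 (mod 131)
25^65 ≡ 1 (mod 131) ✓
Thus |⟨25⟩| = ord(25) = 65.
The index is φ(131) / ord(25) = 130 / 65 = 2.

2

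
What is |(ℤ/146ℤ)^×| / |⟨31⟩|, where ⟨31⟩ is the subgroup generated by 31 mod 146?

ord(31) | φ(146) = φ(2)·φ(73) = 1·72 = 72 = 2^3 · 3^2.
Divisors of 72: 1, 2, 3, 4, 6, 8, 9, 12, 18, 24, 36, 72.
Compute 31^d (mod 146) for the divisors d until we hit 1:
31^1 ≡ 31
31^2 ≡ 85
31^3 ≡ 7
31^4 ≡ 71
31^6 ≡ 49
31^8 ≡ 77
31^9 ≡ 51
31^12 ≡ 65
31^18 ≡ 119
31^24 ≡ 137
31^36 ≡ 145
31^72 ≡ 1
So ord_146(31) = 72, hence |⟨31⟩| = 72.
[(Z/146Z)^× : ⟨31⟩] = 72/72 = 1.

1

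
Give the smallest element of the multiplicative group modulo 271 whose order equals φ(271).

6

φ(271) = 271 − 1 = 270 = 2 · 3^3 · 5.
g is a primitive root iff g^(270/q) ≢ 1 (mod 271) for each prime q ∈ {2, 3, 5}.
g = 2: 2^135 ≡ 1 — hits 1, so not a primitive root.
g = 3: 3^135 ≡ 270; 3^90 ≡ 1 — hits 1, so not a primitive root.
g = 4: 4^135 ≡ 1 — hits 1, so not a primitive root.
g = 5: 5^135 ≡ 1 — hits 1, so not a primitive root.
g = 6: 6^135 ≡ 270; 6^90 ≡ 242; 6^54 ≡ 10 — none is 1, so 6 is a primitive root.
Hence the least primitive root of 271 is 6.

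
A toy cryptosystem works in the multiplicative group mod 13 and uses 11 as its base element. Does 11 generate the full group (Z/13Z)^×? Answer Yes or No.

Yes

φ(13) = 13 − 1 = 12 = 2^2 · 3.
11 is a primitive root mod 13 iff 11^(φ(13)/q) ≢ 1 for every prime q | φ(13), i.e. q ∈ {2, 3}.
11^6 ≡ 12 (mod 13)  [q = 2: ≢ 1 ✓]
11^4 ≡ 3 (mod 13)  [q = 3: ≢ 1 ✓]
All checks pass, so 11 has order 12 and is a primitive root modulo 13.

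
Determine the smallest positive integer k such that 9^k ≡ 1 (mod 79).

By Lagrange's theorem, ord_79(9) divides φ(79) = 79 − 1 = 78 = 2 · 3 · 13.
Divisors of 78: 1, 2, 3, 6, 13, 26, 39, 78.
Evaluate successive powers at the divisors of 78:
9^1 ≡ 9 (mod 79)
9^2 ≡ 2 (mod 79)
9^3 ≡ 18 (mod 79)
9^6 ≡ 8 (mod 79)
9^13 ≡ 23 (mod 79)
9^26 ≡ 55 (mod 79)
9^39 ≡ 1 (mod 79) ✓
The smallest such exponent is 39, so the order of 9 is 39.

39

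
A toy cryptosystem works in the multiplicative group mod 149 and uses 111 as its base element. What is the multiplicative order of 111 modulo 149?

148

The order of 111 must divide φ(149) = 149 − 1 = 148 = 2^2 · 37.
Divisors of 148: 1, 2, 4, 37, 74, 148.
Check 111^d mod 149 for each divisor in increasing order:
111^1 ≡ 111 (mod 149)
111^2 ≡ 103 (mod 149)
111^4 ≡ 30 (mod 149)
111^37 ≡ 44 (mod 149)
111^74 ≡ 148 (mod 149)
111^148 ≡ 1 (mod 149) ✓
The smallest such exponent is 148, so the order of 111 is 148.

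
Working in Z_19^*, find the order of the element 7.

The order of 7 must divide φ(19) = 19 − 1 = 18 = 2 · 3^2.
Divisors of 18: 1, 2, 3, 6, 9, 18.
Compute 7^d (mod 19) for the divisors d until we hit 1:
7^1 ≡ 7
7^2 ≡ 11
7^3 ≡ 1
Therefore the multiplicative order of 7 modulo 19 is 3.

3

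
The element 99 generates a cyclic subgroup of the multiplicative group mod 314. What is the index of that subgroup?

12

ord(99) | φ(314) = φ(2)·φ(157) = 1·156 = 156 = 2^2 · 3 · 13.
Divisors of 156: 1, 2, 3, 4, 6, 12, 13, 26, 39, 52, 78, 156.
Test each divisor d:
99^1 ≡ 99 (mod 314)
99^2 ≡ 67 (mod 314)
99^3 ≡ 39 (mod 314)
99^4 ≡ 93 (mod 314)
99^6 ≡ 265 (mod 314)
99^12 ≡ 203 (mod 314)
99^13 ≡ 1 (mod 314) ✓
So ord_314(99) = 13, hence |⟨99⟩| = 13.
[(Z/314Z)^× : ⟨99⟩] = 156/13 = 12.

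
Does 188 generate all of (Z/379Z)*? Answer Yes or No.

φ(379) = 379 − 1 = 378 = 2 · 3^3 · 7.
188 is a primitive root mod 379 iff 188^(φ(379)/q) ≢ 1 for every prime q | φ(379), i.e. q ∈ {2, 3, 7}.
188^189 ≡ 378 (mod 379)  [q = 2: ≢ 1 ✓]
188^126 ≡ 327 (mod 379)  [q = 3: ≢ 1 ✓]
188^54 ≡ 138 (mod 379)  [q = 7: ≢ 1 ✓]
Every test exponent gives a nontrivial residue, hence 188 generates the full group.

Yes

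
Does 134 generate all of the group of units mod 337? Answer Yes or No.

φ(337) = 337 − 1 = 336 = 2^4 · 3 · 7.
It suffices to check that the order of 134 is not a proper divisor of 336: compute 134^(336/q) for q ∈ {2, 3, 7}.
134^168 ≡ 336 (mod 337)  [q = 2: ≢ 1 ✓]
134^112 ≡ 208 (mod 337)  [q = 3: ≢ 1 ✓]
134^48 ≡ 175 (mod 337)  [q = 7: ≢ 1 ✓]
All checks pass, so 134 has order 336 and is a primitive root modulo 337.

Yes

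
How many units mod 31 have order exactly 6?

2

φ(31) = 31 − 1 = 30 = 2 · 3 · 5.
Since (Z/31Z)^× is cyclic of order 30, the number of elements of order d is φ(d) when d | 30 and 0 otherwise.
6 = 2 · 3 divides 30, and φ(6) = 2.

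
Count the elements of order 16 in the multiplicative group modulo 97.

8

φ(97) = 97 − 1 = 96 = 2^5 · 3.
Since (Z/97Z)^× is cyclic of order 96, the number of elements of order d is φ(d) when d | 96 and 0 otherwise.
16 = 2^4 divides 96, and φ(16) = 8.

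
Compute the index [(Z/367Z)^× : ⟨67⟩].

2

By Lagrange's theorem, ord_367(67) divides φ(367) = 367 − 1 = 366 = 2 · 3 · 61.
Divisors of 366: 1, 2, 3, 6, 61, 122, 183, 366.
Test each divisor d:
67^1 ≡ 67 (mod 367)
67^2 ≡ 85 (mod 367)
67^3 ≡ 190 (mod 367)
67^6 ≡ 134 (mod 367)
67^61 ≡ 283 (mod 367)
67^122 ≡ 83 (mod 367)
67^183 ≡ 1 (mod 367) ✓
Thus |⟨67⟩| = ord(67) = 183.
Index = |(Z/367Z)^×| / |⟨67⟩| = 366 / 183 = 2.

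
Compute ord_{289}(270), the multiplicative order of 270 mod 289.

136

ord(270) | φ(289) = φ(17^2) = 17·(17−1) = 272 = 2^4 · 17.
Divisors of 272: 1, 2, 4, 8, 16, 17, 34, 68, 136, 272.
Evaluate successive powers at the divisors of 272:
270^1 ≡ 270 (mod 289)
270^2 ≡ 72 (mod 289)
270^4 ≡ 271 (mod 289)
270^8 ≡ 35 (mod 289)
270^16 ≡ 69 (mod 289)
270^17 ≡ 134 (mod 289)
270^34 ≡ 38 (mod 289)
270^68 ≡ 288 (mod 289)
270^136 ≡ 1 (mod 289) ✓
So ord_289(270) = 136.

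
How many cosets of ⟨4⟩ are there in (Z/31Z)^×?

The order of 4 must divide φ(31) = 31 − 1 = 30 = 2 · 3 · 5.
Divisors of 30: 1, 2, 3, 5, 6, 10, 15, 30.
Compute 4^d (mod 31) for the divisors d until we hit 1:
4^1 ≡ 4
4^2 ≡ 16
4^3 ≡ 2
4^5 ≡ 1
The order of 4 is 5, so the subgroup it generates has 5 elements.
[(Z/31Z)^× : ⟨4⟩] = 30/5 = 6.

6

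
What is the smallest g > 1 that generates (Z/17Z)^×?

3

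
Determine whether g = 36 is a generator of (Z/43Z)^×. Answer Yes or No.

No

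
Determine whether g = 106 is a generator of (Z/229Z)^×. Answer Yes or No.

φ(229) = 229 − 1 = 228 = 2^2 · 3 · 19.
An element g generates (Z/229Z)^× iff g^(228/q) ≢ 1 (mod 229) for each prime q ∈ {2, 3, 19}.
106^114 ≡ 228 (mod 229)  [q = 2: ≢ 1 ✓]
106^76 ≡ 1 (mod 229)  [q = 3: ≡ 1 ✗]
106^12 ≡ 165 (mod 229)  [q = 19: ≢ 1 ✓]
The check at q = 3 fails, so 106 generates a proper subgroup.

No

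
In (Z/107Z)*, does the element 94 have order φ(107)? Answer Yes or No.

Yes

φ(107) = 107 − 1 = 106 = 2 · 53.
94 is a primitive root mod 107 iff 94^(φ(107)/q) ≢ 1 for every prime q | φ(107), i.e. q ∈ {2, 53}.
94^53 ≡ 106 (mod 107)  [q = 2: ≢ 1 ✓]
94^2 ≡ 62 (mod 107)  [q = 53: ≢ 1 ✓]
All checks pass, so 94 has order 106 and is a primitive root modulo 107.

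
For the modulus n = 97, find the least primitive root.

φ(97) = 97 − 1 = 96 = 2^5 · 3.
g is a primitive root iff g^(96/q) ≢ 1 (mod 97) for each prime q ∈ {2, 3}.
g = 2: 2^48 ≡ 1 — hits 1, so not a primitive root.
g = 3: 3^48 ≡ 1 — hits 1, so not a primitive root.
g = 4: 4^48 ≡ 1 — hits 1, so not a primitive root.
g = 5: 5^48 ≡ 96; 5^32 ≡ 35 — none is 1, so 5 is a primitive root.
So 5 is the smallest generator of (Z/97Z)^×.

5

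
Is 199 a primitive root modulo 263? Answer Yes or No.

Yes

φ(263) = 263 − 1 = 262 = 2 · 131.
An element g generates (Z/263Z)^× iff g^(262/q) ≢ 1 (mod 263) for each prime q ∈ {2, 131}.
199^131 ≡ 262 (mod 263)  [q = 2: ≢ 1 ✓]
199^2 ≡ 151 (mod 263)  [q = 131: ≢ 1 ✓]
None equal 1, so ord_263(199) = 262: 199 is a primitive root.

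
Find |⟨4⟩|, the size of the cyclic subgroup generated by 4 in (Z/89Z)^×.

The order of 4 must divide φ(89) = 89 − 1 = 88 = 2^3 · 11.
Divisors of 88: 1, 2, 4, 8, 11, 22, 44, 88.
Test each divisor d:
4^1 ≡ 4
4^2 ≡ 16
4^4 ≡ 78
4^8 ≡ 32
4^11 ≡ 1
Hence ord(4) = 11.

11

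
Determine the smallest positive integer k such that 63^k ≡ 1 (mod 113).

The order of 63 must divide φ(113) = 113 − 1 = 112 = 2^4 · 7.
Divisors of 112: 1, 2, 4, 7, 8, 14, 16, 28, 56, 112.
Evaluate successive powers at the divisors of 112:
63^1 ≡ 63
63^2 ≡ 14
63^4 ≡ 83
63^7 ≡ 95
63^8 ≡ 109
63^14 ≡ 98
63^16 ≡ 16
63^28 ≡ 112
63^56 ≡ 1
The smallest such exponent is 56, so the order of 63 is 56.

56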